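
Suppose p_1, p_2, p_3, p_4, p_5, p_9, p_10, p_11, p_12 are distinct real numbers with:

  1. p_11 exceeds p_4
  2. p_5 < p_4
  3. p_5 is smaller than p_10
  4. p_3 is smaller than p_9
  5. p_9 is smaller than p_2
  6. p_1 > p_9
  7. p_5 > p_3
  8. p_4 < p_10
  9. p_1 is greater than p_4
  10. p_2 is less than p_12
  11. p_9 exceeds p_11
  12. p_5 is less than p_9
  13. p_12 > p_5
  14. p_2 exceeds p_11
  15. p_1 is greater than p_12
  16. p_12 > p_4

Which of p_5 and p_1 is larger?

The relevant relations are p_5 < p_4; p_4 < p_11; p_11 < p_9; p_9 < p_2; p_2 < p_12; p_12 < p_1.
Chaining these gives p_5 < p_4 < p_11 < p_9 < p_2 < p_12 < p_1.
So p_5 < p_1; p_1 is the larger of the two.

p_1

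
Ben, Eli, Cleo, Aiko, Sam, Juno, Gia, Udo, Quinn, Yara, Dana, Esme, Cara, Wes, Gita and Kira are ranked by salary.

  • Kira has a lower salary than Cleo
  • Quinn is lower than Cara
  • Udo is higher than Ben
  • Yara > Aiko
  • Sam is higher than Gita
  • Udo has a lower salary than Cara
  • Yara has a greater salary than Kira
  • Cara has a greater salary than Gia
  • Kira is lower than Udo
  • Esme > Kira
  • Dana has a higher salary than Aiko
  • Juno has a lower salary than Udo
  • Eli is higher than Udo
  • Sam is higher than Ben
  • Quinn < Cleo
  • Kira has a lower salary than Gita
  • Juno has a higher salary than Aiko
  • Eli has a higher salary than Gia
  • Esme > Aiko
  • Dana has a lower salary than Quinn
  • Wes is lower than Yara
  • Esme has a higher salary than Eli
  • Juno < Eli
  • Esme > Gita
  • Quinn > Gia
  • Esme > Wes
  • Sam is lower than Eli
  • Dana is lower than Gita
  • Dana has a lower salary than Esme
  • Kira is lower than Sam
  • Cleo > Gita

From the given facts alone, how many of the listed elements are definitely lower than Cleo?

From Cleo the given relations immediately reach Kira, Quinn, Gita.
From those, Gia, Dana — 5 in total.
From those, Aiko — 6 in total.
Nothing else is reachable below Cleo; 6 in all.

6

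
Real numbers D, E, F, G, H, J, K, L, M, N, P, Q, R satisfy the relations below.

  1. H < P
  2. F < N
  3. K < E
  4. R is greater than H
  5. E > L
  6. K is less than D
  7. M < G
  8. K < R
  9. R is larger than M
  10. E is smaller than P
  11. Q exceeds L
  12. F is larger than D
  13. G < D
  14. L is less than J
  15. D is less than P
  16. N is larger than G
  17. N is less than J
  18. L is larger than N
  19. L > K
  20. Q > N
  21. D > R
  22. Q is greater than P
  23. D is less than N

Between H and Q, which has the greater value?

Q

Following the relations from H: H < R < D < F < N < L < E < P < Q.
So H < Q; Q is the larger of the two.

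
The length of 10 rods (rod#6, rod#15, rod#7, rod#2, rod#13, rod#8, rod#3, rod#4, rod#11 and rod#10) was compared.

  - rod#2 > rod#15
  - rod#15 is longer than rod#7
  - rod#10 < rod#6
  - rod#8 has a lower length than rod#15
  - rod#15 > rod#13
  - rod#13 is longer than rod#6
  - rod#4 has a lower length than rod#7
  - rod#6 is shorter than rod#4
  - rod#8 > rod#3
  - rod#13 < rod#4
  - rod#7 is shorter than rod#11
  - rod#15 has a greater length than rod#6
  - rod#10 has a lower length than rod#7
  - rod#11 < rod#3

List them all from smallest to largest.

rod#10 < rod#6 < rod#13 < rod#4 < rod#7 < rod#11 < rod#3 < rod#8 < rod#15 < rod#2

The consecutive links are each given: rod#10 < rod#6; rod#6 < rod#13; rod#13 < rod#4; rod#4 < rod#7; rod#7 < rod#11; rod#11 < rod#3; rod#3 < rod#8; rod#8 < rod#15; rod#15 < rod#2.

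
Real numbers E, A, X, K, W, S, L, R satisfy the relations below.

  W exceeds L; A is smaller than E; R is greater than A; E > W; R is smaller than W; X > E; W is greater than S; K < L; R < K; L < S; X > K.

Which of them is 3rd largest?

Piecing the relations together gives one ordering: A < R < K < L < S < W < E < X.
The 3rd largest is W.

W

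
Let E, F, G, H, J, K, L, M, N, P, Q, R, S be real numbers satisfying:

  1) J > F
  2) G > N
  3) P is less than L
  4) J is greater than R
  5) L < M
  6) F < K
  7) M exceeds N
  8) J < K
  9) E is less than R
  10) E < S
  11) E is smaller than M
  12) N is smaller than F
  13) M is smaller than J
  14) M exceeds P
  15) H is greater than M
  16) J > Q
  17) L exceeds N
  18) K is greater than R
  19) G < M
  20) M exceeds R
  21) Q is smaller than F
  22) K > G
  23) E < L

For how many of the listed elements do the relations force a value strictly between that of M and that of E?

2

Chaining upward from E reaches: S, L, R, H, J, K.
Chaining downward from M reaches: N, P, L, G, R.
Strictly between E and M are those in both lists: L, R — 2 elements.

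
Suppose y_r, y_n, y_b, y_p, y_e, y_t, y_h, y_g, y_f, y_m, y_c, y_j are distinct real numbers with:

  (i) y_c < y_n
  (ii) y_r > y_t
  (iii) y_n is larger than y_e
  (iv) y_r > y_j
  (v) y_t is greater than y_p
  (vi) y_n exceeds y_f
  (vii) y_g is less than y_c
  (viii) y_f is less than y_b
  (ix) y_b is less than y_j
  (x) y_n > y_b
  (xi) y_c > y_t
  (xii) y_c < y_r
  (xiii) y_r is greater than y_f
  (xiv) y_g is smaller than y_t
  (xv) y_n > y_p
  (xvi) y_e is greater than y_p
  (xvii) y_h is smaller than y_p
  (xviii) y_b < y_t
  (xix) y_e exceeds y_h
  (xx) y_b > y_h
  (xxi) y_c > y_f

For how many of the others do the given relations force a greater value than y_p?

5

From y_p the given relations immediately reach y_t, y_e, y_n.
From those, y_c, y_r — 5 in total.
Nothing else is reachable above y_p; 5 in all.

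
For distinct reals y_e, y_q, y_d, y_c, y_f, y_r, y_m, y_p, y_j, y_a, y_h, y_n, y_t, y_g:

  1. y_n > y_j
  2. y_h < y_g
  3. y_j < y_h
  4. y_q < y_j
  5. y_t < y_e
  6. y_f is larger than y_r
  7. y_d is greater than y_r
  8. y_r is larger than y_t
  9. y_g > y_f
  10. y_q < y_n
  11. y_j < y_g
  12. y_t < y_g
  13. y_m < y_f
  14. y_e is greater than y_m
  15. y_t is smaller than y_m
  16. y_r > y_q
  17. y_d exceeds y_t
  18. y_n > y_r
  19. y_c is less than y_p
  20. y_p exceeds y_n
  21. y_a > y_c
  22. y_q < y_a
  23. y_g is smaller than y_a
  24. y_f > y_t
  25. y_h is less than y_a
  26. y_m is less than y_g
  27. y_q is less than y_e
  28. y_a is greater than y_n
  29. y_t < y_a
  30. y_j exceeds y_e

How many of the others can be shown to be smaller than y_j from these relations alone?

4

From y_j the given relations immediately reach y_q, y_e.
From those, y_t, y_m — 4 in total.
No other element is forced below y_j by the given relations, so the count is 4.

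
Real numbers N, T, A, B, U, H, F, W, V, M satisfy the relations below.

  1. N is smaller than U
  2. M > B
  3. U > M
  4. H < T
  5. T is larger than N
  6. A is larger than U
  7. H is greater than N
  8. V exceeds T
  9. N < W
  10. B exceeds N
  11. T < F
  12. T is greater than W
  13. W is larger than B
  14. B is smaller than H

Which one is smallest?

Chaining upward from N: directly above it, B, W, U, H, T; then M, F, A, V.
That covers every other element, and nothing is given below N, so N is the smallest.

N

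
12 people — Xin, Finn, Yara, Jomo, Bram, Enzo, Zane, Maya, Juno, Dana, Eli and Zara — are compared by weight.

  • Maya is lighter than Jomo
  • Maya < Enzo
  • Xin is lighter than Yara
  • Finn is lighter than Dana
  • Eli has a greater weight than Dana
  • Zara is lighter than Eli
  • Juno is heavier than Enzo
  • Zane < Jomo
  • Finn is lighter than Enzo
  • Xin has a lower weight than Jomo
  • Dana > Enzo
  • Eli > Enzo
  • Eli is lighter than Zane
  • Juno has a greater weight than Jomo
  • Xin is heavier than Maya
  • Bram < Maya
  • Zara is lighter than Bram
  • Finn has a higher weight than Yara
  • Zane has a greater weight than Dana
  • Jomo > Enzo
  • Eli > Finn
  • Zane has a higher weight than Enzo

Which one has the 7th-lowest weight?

Enzo

The consecutive relations fix a unique order: Zara < Bram < Maya < Xin < Yara < Finn < Enzo < Dana < Eli < Zane < Jomo < Juno.
The 7th smallest is Enzo.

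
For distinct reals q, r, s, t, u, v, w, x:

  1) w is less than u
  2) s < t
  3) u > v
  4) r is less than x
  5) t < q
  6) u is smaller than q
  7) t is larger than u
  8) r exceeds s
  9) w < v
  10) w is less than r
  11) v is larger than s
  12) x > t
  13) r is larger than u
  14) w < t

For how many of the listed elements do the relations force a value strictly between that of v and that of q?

2

Chaining upward from v reaches: u, r, t, x.
Chaining downward from q reaches: w, s, u, t.
Strictly between v and q are those in both lists: u, t — 2 elements.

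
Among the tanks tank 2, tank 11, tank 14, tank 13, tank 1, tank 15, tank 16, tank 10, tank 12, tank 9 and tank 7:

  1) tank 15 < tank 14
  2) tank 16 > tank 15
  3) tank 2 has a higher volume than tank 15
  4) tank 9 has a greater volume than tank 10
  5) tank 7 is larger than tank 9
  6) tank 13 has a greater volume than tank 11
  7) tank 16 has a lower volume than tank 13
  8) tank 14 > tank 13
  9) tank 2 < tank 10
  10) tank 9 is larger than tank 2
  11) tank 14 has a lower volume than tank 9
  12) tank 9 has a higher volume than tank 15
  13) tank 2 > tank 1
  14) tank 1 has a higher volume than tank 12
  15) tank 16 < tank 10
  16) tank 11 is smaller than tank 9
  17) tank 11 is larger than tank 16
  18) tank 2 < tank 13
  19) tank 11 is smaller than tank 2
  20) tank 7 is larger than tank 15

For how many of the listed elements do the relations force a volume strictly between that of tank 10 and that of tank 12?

Chaining upward from tank 12 reaches: tank 1, tank 2, tank 13, tank 14, tank 9, tank 7.
Chaining downward from tank 10 reaches: tank 15, tank 16, tank 11, tank 1, tank 2.
Strictly between tank 12 and tank 10 are those in both lists: tank 1, tank 2 — 2 elements.

2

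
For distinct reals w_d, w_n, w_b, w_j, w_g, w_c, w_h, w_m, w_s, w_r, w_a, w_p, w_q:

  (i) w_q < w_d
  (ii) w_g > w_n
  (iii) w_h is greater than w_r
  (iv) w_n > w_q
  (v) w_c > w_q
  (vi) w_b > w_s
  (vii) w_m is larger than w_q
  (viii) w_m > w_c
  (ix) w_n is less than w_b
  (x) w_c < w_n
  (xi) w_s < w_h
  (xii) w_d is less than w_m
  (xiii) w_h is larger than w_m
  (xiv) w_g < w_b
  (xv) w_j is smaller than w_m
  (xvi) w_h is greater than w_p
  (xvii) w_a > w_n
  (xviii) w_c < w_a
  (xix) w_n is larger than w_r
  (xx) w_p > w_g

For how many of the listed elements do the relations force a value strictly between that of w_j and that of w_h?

1

Chaining upward from w_j reaches: w_m.
Chaining downward from w_h reaches: w_q, w_c, w_r, w_n, w_g, w_d, w_p, w_s, w_m.
Strictly between w_j and w_h are those in both lists: w_m — 1 element.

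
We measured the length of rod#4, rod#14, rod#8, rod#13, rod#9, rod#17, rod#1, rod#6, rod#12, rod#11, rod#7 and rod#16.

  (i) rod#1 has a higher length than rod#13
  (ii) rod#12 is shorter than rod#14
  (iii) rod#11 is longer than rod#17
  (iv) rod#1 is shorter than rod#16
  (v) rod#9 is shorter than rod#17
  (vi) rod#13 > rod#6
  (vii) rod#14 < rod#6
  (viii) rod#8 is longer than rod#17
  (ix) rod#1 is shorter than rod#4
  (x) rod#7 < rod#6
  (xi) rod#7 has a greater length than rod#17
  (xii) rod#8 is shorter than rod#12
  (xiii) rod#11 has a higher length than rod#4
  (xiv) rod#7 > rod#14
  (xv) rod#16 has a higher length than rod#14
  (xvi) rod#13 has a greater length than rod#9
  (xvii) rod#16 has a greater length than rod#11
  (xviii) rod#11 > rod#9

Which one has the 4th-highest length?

Chaining the given pairs: rod#9 < rod#17 < rod#8 < rod#12 < rod#14 < rod#7 < rod#6 < rod#13 < rod#1 < rod#4 < rod#11 < rod#16.
The 4th largest is rod#1.

rod#1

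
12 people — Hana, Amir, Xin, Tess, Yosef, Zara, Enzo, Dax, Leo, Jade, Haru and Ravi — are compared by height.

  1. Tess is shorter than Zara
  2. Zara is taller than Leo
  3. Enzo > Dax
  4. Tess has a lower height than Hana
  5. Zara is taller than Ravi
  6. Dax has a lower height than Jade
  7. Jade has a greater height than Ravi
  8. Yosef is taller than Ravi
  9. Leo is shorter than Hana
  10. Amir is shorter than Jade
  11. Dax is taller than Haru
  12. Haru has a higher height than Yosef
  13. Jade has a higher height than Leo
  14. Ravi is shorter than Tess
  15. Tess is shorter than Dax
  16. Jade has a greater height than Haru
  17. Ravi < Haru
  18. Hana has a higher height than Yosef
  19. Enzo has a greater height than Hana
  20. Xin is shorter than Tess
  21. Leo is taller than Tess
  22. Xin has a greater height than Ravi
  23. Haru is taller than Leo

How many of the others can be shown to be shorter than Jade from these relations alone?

The elements the relations force below Jade are Ravi, Amir, Yosef, Xin, Tess, Leo, Haru, Dax — no chain reaches any other.
That is 8.

8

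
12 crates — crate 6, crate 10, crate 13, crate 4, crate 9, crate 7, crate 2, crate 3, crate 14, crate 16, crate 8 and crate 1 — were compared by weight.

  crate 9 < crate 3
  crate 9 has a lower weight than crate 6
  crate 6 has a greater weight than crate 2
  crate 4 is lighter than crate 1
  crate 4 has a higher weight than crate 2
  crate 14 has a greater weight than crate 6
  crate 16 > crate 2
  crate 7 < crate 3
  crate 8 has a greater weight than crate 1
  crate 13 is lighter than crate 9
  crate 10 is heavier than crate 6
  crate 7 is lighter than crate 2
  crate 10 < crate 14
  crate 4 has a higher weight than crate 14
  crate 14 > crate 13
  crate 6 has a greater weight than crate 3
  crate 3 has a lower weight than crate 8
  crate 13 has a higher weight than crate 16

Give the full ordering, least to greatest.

Each adjacent pair is fixed by a given relation: crate 7 < crate 2; crate 2 < crate 16; crate 16 < crate 13; crate 13 < crate 9; crate 9 < crate 3; crate 3 < crate 6; crate 6 < crate 10; crate 10 < crate 14; crate 14 < crate 4; crate 4 < crate 1; crate 1 < crate 8. Chaining them end to end gives the full order.

crate 7 < crate 2 < crate 16 < crate 13 < crate 9 < crate 3 < crate 6 < crate 10 < crate 14 < crate 4 < crate 1 < crate 8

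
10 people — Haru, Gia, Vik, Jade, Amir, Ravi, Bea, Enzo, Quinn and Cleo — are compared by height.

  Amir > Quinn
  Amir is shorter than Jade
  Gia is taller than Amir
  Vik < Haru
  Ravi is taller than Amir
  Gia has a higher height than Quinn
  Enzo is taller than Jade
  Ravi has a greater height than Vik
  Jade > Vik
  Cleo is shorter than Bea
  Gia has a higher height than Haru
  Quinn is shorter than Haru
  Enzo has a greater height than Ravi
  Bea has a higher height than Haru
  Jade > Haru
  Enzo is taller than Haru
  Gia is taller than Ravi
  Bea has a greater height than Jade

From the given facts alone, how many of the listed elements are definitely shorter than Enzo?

6

From Enzo the given relations immediately reach Haru, Jade, Ravi.
From those, Vik, Quinn, Amir — 6 in total.
No other element is forced below Enzo by the given relations, so the count is 6.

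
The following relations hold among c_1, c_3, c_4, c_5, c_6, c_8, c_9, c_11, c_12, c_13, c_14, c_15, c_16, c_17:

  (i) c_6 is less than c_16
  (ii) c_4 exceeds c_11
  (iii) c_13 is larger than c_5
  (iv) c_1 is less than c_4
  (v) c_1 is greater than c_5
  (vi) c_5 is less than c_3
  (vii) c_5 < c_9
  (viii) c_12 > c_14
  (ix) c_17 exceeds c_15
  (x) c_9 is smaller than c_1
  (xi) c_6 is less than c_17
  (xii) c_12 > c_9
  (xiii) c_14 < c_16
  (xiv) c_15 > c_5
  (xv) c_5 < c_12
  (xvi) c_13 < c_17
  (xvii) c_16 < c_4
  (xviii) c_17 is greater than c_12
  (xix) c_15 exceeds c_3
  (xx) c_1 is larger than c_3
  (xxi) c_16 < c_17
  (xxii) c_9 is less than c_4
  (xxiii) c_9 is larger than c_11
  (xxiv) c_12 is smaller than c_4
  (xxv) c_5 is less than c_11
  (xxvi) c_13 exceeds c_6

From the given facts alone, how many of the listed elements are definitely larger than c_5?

9

The elements the relations force above c_5 are c_11, c_3, c_15, c_9, c_12, c_1, c_4, c_13, c_17 — no chain reaches any other.
That is 9.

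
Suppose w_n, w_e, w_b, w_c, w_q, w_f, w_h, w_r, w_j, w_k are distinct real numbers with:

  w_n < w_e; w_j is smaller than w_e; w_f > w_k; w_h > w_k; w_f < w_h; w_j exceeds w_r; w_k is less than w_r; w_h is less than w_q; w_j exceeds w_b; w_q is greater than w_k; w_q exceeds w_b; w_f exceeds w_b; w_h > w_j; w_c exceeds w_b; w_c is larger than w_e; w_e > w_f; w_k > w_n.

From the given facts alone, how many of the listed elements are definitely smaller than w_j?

Directly below w_j: w_b, w_r.
One step further: w_k (3 so far).
One step further: w_n (4 so far).
No other element is forced below w_j by the given relations, so the count is 4.

4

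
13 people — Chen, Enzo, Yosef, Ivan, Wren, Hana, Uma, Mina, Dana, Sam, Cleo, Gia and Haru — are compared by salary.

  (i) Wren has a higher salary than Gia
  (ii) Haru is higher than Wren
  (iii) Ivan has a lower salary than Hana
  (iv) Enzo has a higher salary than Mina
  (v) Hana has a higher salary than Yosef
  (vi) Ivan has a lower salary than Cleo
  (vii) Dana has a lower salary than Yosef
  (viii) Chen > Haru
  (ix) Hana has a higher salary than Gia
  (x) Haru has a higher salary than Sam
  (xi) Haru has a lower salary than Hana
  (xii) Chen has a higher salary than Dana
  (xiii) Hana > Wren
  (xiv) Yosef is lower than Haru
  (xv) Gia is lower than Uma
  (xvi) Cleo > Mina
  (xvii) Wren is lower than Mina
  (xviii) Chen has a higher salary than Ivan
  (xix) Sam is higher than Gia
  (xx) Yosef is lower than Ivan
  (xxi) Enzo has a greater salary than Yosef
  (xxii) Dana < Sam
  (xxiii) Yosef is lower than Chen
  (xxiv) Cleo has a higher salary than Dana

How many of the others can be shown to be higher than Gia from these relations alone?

The elements the relations force above Gia are Sam, Uma, Wren, Mina, Haru, Cleo, Hana, Chen, Enzo — no chain reaches any other.
That is 9.

9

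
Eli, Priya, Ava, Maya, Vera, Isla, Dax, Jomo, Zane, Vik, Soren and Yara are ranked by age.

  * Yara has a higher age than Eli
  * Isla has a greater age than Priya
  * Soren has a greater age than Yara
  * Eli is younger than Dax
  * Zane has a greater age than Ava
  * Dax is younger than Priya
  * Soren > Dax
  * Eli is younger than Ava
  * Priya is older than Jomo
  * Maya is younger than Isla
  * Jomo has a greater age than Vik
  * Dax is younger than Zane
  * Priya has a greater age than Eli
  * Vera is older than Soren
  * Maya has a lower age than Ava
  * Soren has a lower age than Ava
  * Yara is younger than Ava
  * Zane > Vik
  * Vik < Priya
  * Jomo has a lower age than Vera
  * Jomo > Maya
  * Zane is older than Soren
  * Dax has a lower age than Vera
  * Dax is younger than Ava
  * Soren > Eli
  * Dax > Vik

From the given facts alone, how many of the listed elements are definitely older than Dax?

The elements the relations force above Dax are Soren, Vera, Ava, Zane, Priya, Isla — no chain reaches any other.
That is 6.

6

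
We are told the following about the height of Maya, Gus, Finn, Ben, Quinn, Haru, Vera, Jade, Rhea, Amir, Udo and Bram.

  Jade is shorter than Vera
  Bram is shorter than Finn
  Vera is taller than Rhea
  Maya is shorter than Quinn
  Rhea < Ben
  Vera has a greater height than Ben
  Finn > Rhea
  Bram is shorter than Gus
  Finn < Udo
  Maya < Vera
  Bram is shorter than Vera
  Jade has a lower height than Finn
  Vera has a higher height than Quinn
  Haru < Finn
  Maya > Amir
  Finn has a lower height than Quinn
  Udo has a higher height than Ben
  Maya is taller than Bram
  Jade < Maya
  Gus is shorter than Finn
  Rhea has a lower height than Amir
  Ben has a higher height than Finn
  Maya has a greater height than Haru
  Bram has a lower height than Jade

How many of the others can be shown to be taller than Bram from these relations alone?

Directly above Bram: Gus, Jade, Finn, Maya, Vera.
One step further: Ben, Udo, Quinn (8 so far).
No other element is forced above Bram by the given relations, so the count is 8.

8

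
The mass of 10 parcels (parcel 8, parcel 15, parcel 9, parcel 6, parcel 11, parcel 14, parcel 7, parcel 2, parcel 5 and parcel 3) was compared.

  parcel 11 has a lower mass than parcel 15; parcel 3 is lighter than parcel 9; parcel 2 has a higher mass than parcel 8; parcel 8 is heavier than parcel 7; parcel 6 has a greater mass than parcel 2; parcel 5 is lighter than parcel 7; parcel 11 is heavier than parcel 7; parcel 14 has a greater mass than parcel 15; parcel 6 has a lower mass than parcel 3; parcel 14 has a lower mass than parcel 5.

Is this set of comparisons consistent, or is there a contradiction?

We have parcel 7 < parcel 11 stated directly, yet also parcel 11 < parcel 15 < parcel 14 < parcel 5 < parcel 7 by chaining the others — so parcel 11 < parcel 7. Contradiction.

inconsistent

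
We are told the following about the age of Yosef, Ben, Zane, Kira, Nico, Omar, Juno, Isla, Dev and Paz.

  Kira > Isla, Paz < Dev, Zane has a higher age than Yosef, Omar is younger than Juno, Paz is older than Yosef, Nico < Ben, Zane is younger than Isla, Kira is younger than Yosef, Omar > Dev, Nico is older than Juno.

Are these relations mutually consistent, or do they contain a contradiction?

inconsistent

Chaining the given relations yields Zane < Isla < Kira < Yosef, so Zane < Yosef. But one relation states Yosef < Zane. These cannot both hold.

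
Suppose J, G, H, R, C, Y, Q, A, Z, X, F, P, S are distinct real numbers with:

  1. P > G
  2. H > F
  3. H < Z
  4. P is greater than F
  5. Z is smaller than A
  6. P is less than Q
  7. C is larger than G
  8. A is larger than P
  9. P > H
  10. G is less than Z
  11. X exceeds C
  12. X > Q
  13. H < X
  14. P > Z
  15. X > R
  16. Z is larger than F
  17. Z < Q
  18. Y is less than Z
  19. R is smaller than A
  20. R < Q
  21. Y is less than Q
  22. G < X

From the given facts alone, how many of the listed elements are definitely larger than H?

5

From H the given relations immediately reach Z, P, X.
From those, Q, A — 5 in total.
Nothing else is reachable above H; 5 in all.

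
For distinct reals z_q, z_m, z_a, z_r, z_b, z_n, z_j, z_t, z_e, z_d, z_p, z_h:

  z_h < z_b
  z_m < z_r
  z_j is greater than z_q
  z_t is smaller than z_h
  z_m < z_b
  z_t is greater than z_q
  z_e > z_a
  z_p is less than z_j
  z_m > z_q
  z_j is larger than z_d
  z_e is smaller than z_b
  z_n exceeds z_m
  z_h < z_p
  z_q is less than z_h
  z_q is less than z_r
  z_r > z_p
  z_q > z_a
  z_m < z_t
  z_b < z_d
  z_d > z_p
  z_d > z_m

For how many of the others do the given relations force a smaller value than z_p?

Directly below z_p: z_h.
One step further: z_q, z_t (3 so far).
One step further: z_a, z_m (5 so far).
No other element is forced below z_p by the given relations, so the count is 5.

5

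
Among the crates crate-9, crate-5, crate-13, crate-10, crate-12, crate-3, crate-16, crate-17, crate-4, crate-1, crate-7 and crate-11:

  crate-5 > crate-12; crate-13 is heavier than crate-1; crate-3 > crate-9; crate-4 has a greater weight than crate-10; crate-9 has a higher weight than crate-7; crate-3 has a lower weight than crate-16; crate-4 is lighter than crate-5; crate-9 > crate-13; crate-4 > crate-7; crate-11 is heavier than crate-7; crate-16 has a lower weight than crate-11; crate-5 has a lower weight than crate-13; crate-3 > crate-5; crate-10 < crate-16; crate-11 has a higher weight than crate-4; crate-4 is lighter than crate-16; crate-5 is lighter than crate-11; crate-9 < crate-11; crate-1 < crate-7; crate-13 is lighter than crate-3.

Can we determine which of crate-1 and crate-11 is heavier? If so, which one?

crate-11

crate-1 < crate-7 and crate-7 < crate-4 give crate-1 < crate-4.
Then crate-4 < crate-5 extends the chain to crate-5.
With crate-5 < crate-13: crate-1 < crate-7 < crate-4 < crate-5 < crate-13.
Then crate-13 < crate-9 extends the chain to crate-9.
With crate-9 < crate-3: crate-1 < crate-7 < crate-4 < crate-5 < crate-13 < crate-9 < crate-3.
With crate-3 < crate-16: crate-1 < crate-7 < crate-4 < crate-5 < crate-13 < crate-9 < crate-3 < crate-16.
With crate-16 < crate-11: crate-1 < crate-7 < crate-4 < crate-5 < crate-13 < crate-9 < crate-3 < crate-16 < crate-11.
So crate-11 is heavier.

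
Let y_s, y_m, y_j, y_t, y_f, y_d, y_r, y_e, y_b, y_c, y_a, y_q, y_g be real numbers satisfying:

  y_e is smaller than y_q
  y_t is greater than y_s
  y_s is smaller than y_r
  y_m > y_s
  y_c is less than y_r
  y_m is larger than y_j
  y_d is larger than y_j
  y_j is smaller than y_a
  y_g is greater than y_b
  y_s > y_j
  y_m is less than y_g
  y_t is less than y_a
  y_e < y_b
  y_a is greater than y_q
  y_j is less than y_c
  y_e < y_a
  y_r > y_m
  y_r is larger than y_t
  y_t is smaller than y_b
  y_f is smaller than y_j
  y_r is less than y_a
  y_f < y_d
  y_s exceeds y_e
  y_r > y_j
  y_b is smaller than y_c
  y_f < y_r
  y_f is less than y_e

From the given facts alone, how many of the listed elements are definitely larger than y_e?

Directly above y_e: y_s, y_b, y_q, y_a.
One step further: y_t, y_m, y_c, y_r, y_g (9 so far).
No other element is forced above y_e by the given relations, so the count is 9.

9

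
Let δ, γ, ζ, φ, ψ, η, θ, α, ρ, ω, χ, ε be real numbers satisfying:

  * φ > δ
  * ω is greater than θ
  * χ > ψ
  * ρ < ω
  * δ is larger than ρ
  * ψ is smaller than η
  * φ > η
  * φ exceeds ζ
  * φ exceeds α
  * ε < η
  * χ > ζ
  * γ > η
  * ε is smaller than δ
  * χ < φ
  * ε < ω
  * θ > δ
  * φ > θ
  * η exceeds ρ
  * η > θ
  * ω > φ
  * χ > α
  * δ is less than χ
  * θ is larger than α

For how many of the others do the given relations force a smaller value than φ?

9

From φ the given relations immediately reach ζ, α, δ, θ, η, χ.
From those, ε, ρ, ψ — 9 in total.
Nothing else is reachable below φ; 9 in all.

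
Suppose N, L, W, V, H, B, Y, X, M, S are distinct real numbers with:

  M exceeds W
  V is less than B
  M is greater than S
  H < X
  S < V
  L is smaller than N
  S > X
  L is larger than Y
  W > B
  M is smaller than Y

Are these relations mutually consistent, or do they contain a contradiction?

The single ordering H < X < S < V < B < W < M < Y < L < N satisfies every listed relation, so no contradiction arises.

consistent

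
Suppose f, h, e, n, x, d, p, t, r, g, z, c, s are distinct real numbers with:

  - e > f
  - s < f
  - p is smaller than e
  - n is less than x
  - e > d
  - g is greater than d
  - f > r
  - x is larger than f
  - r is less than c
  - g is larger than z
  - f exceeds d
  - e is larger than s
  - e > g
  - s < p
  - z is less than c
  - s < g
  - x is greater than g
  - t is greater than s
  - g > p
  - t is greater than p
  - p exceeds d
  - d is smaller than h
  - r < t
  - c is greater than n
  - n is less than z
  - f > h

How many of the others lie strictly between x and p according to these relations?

1

The relations place p below x. An element lies strictly between them when it is forced above p and also forced below x.
Above p: {t, g, e}. Below x: {d, s, n, r, z, h, g, f}.
Intersection: {g} — 1.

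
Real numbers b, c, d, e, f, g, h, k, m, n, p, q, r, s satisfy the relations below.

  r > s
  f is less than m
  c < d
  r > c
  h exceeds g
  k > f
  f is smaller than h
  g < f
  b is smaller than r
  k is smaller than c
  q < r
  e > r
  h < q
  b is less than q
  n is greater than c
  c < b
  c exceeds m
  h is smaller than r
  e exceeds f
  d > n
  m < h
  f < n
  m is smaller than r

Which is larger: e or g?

g < f < m < c < b < q < r < e, by transitivity through f, m, c, b, q, r.
So g < e; e is the larger of the two.

e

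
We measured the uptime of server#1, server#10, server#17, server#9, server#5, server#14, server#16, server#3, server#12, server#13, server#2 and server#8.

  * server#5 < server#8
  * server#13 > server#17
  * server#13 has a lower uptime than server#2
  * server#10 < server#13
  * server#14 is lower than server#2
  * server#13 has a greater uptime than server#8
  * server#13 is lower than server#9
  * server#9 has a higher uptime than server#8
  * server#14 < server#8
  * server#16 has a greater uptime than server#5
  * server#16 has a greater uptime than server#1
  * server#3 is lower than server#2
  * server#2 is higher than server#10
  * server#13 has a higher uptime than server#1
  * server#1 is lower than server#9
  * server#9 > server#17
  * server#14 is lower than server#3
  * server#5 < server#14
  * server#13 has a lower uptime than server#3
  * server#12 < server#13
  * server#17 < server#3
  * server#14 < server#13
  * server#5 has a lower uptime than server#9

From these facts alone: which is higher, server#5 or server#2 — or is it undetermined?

server#2

server#5 < server#14 and server#14 < server#8 give server#5 < server#8.
With server#8 < server#13: server#5 < server#14 < server#8 < server#13.
With server#13 < server#3: server#5 < server#14 < server#8 < server#13 < server#3.
With server#3 < server#2: server#5 < server#14 < server#8 < server#13 < server#3 < server#2.
So server#2 is higher.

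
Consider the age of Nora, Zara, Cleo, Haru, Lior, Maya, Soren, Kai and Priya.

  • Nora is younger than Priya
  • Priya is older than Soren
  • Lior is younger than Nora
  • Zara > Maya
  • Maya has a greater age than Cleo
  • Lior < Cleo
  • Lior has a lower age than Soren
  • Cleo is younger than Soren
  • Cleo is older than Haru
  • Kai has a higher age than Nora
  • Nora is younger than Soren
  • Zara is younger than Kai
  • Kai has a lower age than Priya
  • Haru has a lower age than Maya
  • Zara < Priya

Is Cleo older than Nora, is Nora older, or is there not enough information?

Following every chain through Nora: above Nora we get Soren, Kai, Priya; below Nora we get Lior.
Cleo is not reached, and no chain runs the other way from Cleo to Nora.
So the given relations leave the order of Nora and Cleo undetermined.

undetermined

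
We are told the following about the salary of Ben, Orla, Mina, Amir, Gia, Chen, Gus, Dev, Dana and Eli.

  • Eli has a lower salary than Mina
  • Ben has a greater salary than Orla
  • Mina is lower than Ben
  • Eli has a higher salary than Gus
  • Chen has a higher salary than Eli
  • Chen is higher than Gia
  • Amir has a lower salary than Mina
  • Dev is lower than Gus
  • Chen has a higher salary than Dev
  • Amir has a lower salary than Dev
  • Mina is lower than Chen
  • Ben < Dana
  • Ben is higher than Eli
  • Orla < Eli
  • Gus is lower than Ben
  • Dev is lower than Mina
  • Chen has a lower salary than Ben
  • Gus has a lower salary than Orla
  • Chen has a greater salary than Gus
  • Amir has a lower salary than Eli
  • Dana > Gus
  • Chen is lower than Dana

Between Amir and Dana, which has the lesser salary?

Amir

Link the given pairs in sequence: Amir < Dev; Dev < Gus; Gus < Orla; Orla < Eli; Eli < Mina; Mina < Chen; Chen < Ben; Ben < Dana.
Chaining these gives Amir < Dev < Gus < Orla < Eli < Mina < Chen < Ben < Dana.
So Amir < Dana; Amir is the lower of the two.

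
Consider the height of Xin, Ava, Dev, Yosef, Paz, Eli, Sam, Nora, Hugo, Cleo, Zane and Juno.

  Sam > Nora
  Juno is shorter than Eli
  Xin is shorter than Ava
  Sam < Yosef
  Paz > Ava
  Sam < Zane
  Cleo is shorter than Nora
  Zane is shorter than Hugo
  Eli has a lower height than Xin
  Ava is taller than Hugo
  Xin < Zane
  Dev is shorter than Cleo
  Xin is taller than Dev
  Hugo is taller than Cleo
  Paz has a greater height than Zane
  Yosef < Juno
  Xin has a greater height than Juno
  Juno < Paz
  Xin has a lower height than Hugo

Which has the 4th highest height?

Zane

The consecutive relations fix a unique order: Dev < Cleo < Nora < Sam < Yosef < Juno < Eli < Xin < Zane < Hugo < Ava < Paz.
Counting 4 from the largest end gives Zane.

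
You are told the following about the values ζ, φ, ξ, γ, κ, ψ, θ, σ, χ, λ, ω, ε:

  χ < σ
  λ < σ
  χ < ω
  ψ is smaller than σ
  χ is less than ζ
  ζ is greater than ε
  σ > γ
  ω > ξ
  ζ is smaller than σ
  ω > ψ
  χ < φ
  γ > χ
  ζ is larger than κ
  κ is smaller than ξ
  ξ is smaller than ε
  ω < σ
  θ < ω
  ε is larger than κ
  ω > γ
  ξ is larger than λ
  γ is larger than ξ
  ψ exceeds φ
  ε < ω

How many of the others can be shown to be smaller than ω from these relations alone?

9

The elements the relations force below ω are θ, χ, φ, λ, κ, ξ, ψ, γ, ε — no chain reaches any other.
That is 9.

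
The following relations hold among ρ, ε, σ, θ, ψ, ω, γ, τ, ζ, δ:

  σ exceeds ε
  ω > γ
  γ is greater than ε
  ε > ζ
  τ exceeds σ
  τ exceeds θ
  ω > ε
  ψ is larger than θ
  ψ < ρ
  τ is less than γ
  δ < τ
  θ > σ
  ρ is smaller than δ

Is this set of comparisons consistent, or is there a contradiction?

consistent

Every relation is compatible with ζ < ε < σ < θ < ψ < ρ < δ < τ < γ < ω; the set is consistent.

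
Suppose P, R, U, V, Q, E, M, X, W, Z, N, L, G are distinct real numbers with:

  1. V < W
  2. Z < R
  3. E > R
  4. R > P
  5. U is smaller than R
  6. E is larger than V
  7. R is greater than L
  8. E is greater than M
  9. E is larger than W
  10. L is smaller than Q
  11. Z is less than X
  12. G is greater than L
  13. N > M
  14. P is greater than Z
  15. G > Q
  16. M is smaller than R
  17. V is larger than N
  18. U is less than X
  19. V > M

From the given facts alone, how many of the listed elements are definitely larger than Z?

4

From Z the given relations immediately reach P, R, X.
From those, E — 4 in total.
Nothing else is reachable above Z; 4 in all.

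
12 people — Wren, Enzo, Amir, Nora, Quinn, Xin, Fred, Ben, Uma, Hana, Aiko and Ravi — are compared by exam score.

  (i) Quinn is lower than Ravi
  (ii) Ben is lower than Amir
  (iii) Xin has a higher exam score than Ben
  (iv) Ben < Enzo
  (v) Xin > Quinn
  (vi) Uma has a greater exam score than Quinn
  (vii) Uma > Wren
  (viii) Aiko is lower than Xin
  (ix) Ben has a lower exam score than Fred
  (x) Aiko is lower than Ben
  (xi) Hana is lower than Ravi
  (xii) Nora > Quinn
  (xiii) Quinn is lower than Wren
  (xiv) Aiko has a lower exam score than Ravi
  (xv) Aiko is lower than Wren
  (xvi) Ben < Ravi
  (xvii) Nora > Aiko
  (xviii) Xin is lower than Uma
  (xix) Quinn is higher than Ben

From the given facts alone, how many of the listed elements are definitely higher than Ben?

9

The elements the relations force above Ben are Quinn, Nora, Enzo, Amir, Xin, Fred, Wren, Ravi, Uma — no chain reaches any other.
That is 9.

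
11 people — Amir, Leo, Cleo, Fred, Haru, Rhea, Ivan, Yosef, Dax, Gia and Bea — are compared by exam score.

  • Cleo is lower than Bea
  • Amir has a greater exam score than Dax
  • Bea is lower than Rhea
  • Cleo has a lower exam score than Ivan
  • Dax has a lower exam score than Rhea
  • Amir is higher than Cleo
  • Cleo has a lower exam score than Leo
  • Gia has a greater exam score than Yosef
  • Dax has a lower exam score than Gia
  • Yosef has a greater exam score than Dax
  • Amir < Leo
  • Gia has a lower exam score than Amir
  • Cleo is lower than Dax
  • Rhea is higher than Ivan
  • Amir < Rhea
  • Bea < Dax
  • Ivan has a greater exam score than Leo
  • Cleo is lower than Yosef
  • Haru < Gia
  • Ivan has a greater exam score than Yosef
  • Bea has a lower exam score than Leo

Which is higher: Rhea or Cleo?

Link the given pairs in sequence: Cleo < Bea; Bea < Dax; Dax < Yosef; Yosef < Gia; Gia < Amir; Amir < Leo; Leo < Ivan; Ivan < Rhea.
Together: Cleo < Bea < Dax < Yosef < Gia < Amir < Leo < Ivan < Rhea.
So Cleo < Rhea; Rhea is the higher of the two.

Rhea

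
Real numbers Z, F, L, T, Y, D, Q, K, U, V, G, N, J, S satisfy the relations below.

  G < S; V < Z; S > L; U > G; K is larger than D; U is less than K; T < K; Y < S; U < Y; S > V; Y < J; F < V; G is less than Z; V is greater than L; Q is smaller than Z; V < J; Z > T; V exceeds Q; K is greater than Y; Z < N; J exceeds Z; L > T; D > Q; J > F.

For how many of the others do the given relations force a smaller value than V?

Directly below V: Q, F, L.
One step further: T (4 so far).
No other element is forced below V by the given relations, so the count is 4.

4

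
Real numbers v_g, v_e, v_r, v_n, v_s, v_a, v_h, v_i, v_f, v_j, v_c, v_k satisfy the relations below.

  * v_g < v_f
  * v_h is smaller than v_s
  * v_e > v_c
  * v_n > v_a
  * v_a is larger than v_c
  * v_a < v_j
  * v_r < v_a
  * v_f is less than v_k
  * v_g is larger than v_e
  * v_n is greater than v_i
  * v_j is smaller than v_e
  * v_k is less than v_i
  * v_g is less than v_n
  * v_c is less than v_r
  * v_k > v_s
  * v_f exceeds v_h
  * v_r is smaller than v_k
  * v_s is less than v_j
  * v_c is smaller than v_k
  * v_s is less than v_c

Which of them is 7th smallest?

v_e

Piecing the relations together gives one ordering: v_h < v_s < v_c < v_r < v_a < v_j < v_e < v_g < v_f < v_k < v_i < v_n.
The 7th smallest is v_e.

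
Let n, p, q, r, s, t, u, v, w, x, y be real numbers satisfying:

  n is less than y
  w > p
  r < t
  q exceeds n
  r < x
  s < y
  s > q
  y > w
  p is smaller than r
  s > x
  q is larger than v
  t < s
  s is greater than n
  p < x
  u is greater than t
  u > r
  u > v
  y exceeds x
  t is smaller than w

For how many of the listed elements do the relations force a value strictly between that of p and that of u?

2

The relations place p below u. An element lies strictly between them when it is forced above p and also forced below u.
Above p: {r, t, x, s, w, y}. Below u: {r, t, v}.
Intersection: {r, t} — 2.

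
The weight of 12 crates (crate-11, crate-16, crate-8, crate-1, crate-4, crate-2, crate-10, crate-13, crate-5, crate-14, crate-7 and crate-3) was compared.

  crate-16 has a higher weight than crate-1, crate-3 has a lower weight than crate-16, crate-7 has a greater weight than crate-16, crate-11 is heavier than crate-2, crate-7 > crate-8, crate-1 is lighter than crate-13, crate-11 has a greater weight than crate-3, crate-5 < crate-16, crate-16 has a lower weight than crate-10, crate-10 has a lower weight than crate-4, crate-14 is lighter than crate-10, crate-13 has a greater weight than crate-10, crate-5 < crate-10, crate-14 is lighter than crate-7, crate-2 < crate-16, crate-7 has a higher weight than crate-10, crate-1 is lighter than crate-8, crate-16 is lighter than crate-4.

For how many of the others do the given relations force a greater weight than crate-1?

6

The elements the relations force above crate-1 are crate-8, crate-16, crate-10, crate-13, crate-4, crate-7 — no chain reaches any other.
That is 6.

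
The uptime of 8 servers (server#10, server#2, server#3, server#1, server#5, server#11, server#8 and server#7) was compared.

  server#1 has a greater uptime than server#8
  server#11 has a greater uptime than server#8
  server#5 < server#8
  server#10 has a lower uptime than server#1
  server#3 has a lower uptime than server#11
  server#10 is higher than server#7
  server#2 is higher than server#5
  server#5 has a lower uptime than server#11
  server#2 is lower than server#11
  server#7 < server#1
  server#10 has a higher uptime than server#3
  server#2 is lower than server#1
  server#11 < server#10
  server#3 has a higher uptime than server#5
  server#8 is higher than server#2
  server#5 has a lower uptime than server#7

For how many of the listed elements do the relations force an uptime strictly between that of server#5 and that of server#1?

6

The relations place server#5 below server#1. An element lies strictly between them when it is forced above server#5 and also forced below server#1.
Above server#5: {server#2, server#7, server#3, server#8, server#11, server#10}. Below server#1: {server#2, server#7, server#3, server#8, server#11, server#10}.
Intersection: {server#2, server#7, server#3, server#8, server#11, server#10} — 6.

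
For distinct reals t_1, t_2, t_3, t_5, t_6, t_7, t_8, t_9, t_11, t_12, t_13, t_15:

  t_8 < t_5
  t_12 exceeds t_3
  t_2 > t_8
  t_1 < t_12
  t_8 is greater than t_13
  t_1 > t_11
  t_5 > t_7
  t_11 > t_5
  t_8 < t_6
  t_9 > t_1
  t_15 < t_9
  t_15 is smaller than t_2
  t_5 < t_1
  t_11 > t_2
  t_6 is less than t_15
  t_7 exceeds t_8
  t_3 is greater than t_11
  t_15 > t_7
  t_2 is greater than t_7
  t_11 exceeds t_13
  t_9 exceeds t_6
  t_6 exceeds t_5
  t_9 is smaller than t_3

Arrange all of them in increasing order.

t_13 < t_8 < t_7 < t_5 < t_6 < t_15 < t_2 < t_11 < t_1 < t_9 < t_3 < t_12

Nothing is placed below t_13, so it is least; from there t_13 < t_8; t_8 < t_7; t_7 < t_5; t_5 < t_6; t_6 < t_15; t_15 < t_2; t_2 < t_11; t_11 < t_1; t_1 < t_9; t_9 < t_3; t_3 < t_12, each given directly.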